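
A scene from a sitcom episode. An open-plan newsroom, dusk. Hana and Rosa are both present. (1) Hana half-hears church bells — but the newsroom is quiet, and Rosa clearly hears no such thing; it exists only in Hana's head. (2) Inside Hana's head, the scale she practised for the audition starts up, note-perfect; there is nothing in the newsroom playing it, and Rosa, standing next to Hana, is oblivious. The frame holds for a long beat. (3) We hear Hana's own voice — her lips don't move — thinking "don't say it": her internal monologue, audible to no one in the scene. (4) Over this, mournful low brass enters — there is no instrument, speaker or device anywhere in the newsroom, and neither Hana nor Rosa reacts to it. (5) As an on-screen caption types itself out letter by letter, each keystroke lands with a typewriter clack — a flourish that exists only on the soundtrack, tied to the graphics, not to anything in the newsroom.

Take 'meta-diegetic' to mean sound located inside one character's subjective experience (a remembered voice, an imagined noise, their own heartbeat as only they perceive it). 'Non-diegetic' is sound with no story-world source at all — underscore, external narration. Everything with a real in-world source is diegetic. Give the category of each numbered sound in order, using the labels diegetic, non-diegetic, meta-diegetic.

meta-diegetic, meta-diegetic, meta-diegetic, non-diegetic, non-diegetic

(1) is meta-diegetic: the sound is imagined by Hana; nothing in the story world is producing it and Rosa can't hear it.
Sound (2): remembered music, private to Hana — Rosa is oblivious because it isn't in the room, so meta-diegetic.
(3) Hana's thought-voice: a private mental sound no other character can hear → meta-diegetic.
Sound (4): nothing in the newsroom produces it and the characters don't hear it — pure soundtrack, so non-diegetic.
(5) it accompanies on-screen graphics, not anything inside the story world → non-diegetic.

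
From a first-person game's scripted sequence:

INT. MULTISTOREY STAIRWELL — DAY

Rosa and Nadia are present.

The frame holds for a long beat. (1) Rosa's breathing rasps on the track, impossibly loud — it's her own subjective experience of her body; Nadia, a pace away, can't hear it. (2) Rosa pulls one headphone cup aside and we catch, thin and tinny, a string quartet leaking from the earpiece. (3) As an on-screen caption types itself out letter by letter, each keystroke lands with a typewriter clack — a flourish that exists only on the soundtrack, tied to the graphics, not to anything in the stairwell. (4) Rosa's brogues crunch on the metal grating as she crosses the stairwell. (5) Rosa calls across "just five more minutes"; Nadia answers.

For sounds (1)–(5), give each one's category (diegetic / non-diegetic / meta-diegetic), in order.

meta-diegetic, diegetic, non-diegetic, diegetic, diegetic

(1) is meta-diegetic: a subjective body sound — Rosa's private perception, inaudible to Nadia.
Sound (2): it's leaking from a physical pair of headphones in the scene, so diegetic.
(3) the caption isn't part of the story world, so neither is the sound tied to it → non-diegetic.
(4) is diegetic: Rosa's footsteps are produced in the story world.
(5) is diegetic: Rosa is a character speaking aloud in the scene.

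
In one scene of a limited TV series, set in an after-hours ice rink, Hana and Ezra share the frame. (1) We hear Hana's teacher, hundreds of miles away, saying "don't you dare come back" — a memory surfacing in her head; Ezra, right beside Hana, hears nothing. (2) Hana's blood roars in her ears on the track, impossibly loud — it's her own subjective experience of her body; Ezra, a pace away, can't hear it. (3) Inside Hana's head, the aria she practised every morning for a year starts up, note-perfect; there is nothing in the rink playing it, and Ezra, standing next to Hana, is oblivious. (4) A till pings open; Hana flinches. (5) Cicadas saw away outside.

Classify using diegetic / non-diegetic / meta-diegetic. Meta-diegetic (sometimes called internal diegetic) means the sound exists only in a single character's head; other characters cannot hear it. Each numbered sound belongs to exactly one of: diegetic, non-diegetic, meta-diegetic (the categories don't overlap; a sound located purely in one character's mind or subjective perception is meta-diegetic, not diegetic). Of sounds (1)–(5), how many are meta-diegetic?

Sound (1): a remembered line, private to Hana — not present in the room, not audible to Ezra, so meta-diegetic.
(2) is meta-diegetic: a subjective body sound — Hana's private perception, inaudible to Ezra.
(3) is meta-diegetic: the music is a memory playing inside Hana's mind alone; no real-world source, Ezra can't hear it.
(4) the sound comes from a till physically present in the location → diegetic.
(5) ambient/room sound belonging to the story's physical space → diegetic.
So 3 of the 5 are meta-diegetic: (1), (2), (3).

3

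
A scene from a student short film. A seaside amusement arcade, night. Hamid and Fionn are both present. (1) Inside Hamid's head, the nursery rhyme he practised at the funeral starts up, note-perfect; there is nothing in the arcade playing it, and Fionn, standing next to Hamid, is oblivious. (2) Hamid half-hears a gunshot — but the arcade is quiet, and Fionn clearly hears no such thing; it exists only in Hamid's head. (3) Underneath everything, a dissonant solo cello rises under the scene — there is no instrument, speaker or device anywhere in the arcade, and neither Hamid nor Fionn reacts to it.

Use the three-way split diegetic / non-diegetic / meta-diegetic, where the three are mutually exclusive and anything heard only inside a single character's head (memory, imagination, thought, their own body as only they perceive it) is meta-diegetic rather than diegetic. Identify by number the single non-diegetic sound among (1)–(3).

3

Sound (1): the music is a memory playing inside Hamid's mind alone; no real-world source, Fionn can't hear it, so meta-diegetic.
(2) is meta-diegetic: Hamid alone 'hears' it — an imagined sound, not present in the space.
(3) it has no source in the story world and no character can hear it — it's underscore → non-diegetic.
Only (3) is non-diegetic.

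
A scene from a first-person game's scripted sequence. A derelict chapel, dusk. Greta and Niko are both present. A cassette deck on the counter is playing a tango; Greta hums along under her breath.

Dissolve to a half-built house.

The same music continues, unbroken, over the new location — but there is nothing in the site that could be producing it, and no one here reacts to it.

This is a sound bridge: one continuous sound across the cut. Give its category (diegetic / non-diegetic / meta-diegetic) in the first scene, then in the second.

Scene one: a cassette deck is an on-screen source and Greta reacts to it → diegetic.
Scene two: there is no source in the site and no one hears it — it's now underscore → non-diegetic.

diegetic, non-diegetic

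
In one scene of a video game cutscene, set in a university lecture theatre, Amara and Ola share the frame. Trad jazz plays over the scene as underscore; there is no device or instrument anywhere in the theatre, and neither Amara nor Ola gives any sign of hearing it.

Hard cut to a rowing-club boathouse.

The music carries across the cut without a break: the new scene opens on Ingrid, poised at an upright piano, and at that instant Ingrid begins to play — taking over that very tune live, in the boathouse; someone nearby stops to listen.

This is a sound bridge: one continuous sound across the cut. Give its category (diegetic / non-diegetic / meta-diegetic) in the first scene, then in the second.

Scene one: there's no in-world source anywhere and no character hears it — underscore for the audience only → non-diegetic.
Scene two: from the moment Ingrid starts playing, the tune is being performed on an upright piano inside the story world and another character hears it → diegetic.

non-diegetic, diegetic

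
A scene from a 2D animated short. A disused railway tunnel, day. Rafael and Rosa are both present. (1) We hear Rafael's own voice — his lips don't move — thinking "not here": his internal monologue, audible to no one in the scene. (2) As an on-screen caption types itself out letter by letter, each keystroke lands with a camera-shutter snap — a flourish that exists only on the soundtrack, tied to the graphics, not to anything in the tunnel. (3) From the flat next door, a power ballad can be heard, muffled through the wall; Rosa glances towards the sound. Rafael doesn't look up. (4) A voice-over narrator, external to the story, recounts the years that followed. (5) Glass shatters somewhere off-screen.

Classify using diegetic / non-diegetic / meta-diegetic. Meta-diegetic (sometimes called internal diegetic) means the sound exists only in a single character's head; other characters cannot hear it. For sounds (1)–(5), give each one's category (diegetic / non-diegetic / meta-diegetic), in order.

meta-diegetic, non-diegetic, diegetic, non-diegetic, diegetic

(1) Rafael's thought-voice: a private mental sound no other character can hear → meta-diegetic.
Sound (2): the caption isn't part of the story world, so neither is the sound tied to it, so non-diegetic.
(3) the music has an off-screen but real-world source and a character hears it → diegetic.
(4) is non-diegetic: external voice-over — not a character, not heard by anyone in the scene.
Sound (5): an in-world source (glass); characters could hear it, so diegetic.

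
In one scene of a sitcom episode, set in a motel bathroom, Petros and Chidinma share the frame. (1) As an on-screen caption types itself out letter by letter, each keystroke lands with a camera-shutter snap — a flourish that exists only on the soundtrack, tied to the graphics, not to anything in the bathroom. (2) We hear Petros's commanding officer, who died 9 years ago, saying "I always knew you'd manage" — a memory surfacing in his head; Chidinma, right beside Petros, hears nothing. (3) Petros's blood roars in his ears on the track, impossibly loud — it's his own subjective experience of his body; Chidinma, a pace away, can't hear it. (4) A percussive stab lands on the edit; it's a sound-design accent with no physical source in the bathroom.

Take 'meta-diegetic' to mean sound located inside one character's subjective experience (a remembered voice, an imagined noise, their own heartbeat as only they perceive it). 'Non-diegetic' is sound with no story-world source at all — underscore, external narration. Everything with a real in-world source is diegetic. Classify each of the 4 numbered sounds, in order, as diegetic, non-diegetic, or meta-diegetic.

(1) is non-diegetic: sound married to a title/caption — outside the diegesis by definition.
(2) it's Petros's recollection rendered as sound; the other character can't hear it → meta-diegetic.
(3) point-of-audition from inside Petros's body; not a sound in the room → meta-diegetic.
(4) an editorial stinger — it belongs to the cut, not the story world → non-diegetic.

non-diegetic, meta-diegetic, meta-diegetic, non-diegetic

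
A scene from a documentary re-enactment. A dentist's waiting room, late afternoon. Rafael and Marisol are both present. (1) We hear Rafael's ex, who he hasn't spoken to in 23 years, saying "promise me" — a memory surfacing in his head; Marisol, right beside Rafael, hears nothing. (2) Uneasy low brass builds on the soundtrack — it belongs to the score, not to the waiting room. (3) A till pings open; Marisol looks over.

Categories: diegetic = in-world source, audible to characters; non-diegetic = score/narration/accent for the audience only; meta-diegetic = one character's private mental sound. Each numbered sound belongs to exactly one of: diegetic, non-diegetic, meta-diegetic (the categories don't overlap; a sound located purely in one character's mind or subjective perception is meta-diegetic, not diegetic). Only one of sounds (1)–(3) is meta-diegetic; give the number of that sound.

1

(1) the voice is a memory playing only inside Rafael's mind; Marisol can't hear it → meta-diegetic.
Sound (2): nothing in the waiting room produces it and the characters don't hear it — pure soundtrack, so non-diegetic.
(3) is diegetic: the sound comes from a till physically present in the location.
Only (1) is meta-diegetic.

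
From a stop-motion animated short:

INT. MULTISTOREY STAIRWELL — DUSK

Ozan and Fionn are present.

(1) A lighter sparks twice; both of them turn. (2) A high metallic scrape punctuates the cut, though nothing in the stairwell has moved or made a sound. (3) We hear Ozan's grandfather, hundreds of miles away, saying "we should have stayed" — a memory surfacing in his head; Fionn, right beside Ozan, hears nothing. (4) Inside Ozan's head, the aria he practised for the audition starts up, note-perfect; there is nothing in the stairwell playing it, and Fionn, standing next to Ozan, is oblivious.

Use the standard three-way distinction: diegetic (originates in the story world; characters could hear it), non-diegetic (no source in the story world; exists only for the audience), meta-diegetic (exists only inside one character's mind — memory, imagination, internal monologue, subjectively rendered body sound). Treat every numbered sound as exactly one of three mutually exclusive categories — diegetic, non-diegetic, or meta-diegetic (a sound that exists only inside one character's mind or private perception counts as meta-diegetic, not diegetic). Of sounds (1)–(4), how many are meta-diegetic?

2

(1) the sound comes from a lighter physically present in the location → diegetic.
Sound (2): nothing in the scene produces it; it's an accent added for the audience, so non-diegetic.
Sound (3): the voice is a memory playing only inside Ozan's mind; Fionn can't hear it, so meta-diegetic.
(4) is meta-diegetic: it lives in Ozan's subjectivity, not in the stairwell.
So 2 of the 4 are meta-diegetic: (3), (4).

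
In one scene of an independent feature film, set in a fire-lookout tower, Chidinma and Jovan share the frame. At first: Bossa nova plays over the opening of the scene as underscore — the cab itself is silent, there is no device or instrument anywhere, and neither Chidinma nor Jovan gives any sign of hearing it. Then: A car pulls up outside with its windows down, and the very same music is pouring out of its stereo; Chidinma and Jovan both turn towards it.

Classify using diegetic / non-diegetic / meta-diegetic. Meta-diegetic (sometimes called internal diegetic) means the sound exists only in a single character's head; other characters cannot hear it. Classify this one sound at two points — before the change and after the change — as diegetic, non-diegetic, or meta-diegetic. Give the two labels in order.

Before the change: no in-world source exists and no character can hear it — underscore → non-diegetic.
After the change: the car stereo is now a real source in the story world and the characters hear it → diegetic.

non-diegetic, diegetic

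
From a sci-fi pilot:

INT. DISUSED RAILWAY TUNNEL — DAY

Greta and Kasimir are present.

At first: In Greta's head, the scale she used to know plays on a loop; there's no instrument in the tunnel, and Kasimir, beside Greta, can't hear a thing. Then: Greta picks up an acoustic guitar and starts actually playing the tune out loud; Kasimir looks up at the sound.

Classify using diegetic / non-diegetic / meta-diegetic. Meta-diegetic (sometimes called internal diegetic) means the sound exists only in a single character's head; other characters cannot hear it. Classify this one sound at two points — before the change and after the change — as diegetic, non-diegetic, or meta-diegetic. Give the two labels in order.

Before the change: the tune exists only as Greta's private memory; Kasimir can't hear it → meta-diegetic.
After the change: Greta is now producing it live on an acoustic guitar, in the room, and Kasimir hears it → diegetic.

meta-diegetic, diegetic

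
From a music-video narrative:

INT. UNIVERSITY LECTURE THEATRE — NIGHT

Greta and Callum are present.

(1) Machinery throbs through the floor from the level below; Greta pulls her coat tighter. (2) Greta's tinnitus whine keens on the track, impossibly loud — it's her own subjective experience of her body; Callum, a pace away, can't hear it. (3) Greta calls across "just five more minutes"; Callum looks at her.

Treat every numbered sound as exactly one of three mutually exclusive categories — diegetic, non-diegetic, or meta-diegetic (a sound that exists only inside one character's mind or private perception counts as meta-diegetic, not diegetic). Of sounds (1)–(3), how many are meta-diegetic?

(1) is diegetic: machinery is part of the location's real environment.
(2) is meta-diegetic: point-of-audition from inside Greta's body; not a sound in the room.
(3) is diegetic: Greta is a character speaking aloud in the scene.
So 1 of the 3 is meta-diegetic: (2).

1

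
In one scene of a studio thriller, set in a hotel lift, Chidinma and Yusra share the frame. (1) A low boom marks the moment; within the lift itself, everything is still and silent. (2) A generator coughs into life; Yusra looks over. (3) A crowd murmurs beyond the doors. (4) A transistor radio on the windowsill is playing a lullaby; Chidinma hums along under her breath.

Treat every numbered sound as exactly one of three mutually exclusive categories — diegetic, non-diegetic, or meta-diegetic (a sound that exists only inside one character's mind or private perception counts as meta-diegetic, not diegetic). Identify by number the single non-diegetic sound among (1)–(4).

1

(1) nothing in the scene produces it; it's an accent added for the audience → non-diegetic.
(2) a generator is a real object/event in the scene's world → diegetic.
(3) is diegetic: a crowd is part of the location's real environment.
Sound (4): a transistor radio is a physical source in the scene and Chidinma reacts to it, so diegetic.
Only (1) is non-diegetic.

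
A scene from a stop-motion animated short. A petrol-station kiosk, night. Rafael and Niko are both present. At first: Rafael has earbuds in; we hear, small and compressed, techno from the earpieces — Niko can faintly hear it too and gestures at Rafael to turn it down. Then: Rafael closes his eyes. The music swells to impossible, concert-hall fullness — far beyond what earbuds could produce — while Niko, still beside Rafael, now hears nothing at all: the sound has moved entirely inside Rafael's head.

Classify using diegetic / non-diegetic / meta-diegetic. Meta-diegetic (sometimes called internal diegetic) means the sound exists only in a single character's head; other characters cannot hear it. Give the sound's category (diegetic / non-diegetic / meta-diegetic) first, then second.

First: the earbuds are a physical source both characters can hear → diegetic.
Second: the music now exists only as Rafael's subjective experience; Niko can no longer hear it → meta-diegetic.

diegetic, meta-diegetic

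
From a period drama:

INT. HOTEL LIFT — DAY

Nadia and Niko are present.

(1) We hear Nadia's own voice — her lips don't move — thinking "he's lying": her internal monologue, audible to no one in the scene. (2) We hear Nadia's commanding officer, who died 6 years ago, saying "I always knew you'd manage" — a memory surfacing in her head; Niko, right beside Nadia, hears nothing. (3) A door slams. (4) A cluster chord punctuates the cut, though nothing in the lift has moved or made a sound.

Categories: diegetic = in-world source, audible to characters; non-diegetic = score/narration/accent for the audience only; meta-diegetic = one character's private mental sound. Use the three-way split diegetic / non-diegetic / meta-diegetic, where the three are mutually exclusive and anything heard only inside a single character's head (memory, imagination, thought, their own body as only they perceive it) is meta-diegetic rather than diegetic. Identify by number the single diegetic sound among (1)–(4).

(1) is meta-diegetic: it's Nadia's unspoken thought, heard only by the audience via her subjectivity.
Sound (2): the voice is a memory playing only inside Nadia's mind; Niko can't hear it, so meta-diegetic.
Sound (3): the sound comes from a door physically present in the location, so diegetic.
Sound (4): nothing in the scene produces it; it's an accent added for the audience, so non-diegetic.
Only (3) is diegetic.

3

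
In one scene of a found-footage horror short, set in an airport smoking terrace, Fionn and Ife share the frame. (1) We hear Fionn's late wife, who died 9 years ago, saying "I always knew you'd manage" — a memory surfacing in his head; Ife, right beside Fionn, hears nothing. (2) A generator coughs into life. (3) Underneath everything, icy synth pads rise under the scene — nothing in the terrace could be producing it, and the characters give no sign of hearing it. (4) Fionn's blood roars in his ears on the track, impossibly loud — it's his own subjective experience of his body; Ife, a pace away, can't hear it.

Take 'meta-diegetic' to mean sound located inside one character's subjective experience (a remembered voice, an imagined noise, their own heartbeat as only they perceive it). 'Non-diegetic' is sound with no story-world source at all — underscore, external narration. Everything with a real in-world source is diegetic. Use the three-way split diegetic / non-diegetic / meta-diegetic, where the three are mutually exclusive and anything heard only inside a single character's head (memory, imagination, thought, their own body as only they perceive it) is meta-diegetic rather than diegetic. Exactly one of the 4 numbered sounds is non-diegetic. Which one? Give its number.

3

Sound (1): the voice is a memory playing only inside Fionn's mind; Ife can't hear it, so meta-diegetic.
(2) is diegetic: the sound comes from a generator physically present in the location.
(3) is non-diegetic: score with no on-screen or off-screen source; it exists for the audience alone.
(4) it's Fionn's internal bodily sensation rendered as sound; only Fionn 'hears' it → meta-diegetic.
Only (3) is non-diegetic.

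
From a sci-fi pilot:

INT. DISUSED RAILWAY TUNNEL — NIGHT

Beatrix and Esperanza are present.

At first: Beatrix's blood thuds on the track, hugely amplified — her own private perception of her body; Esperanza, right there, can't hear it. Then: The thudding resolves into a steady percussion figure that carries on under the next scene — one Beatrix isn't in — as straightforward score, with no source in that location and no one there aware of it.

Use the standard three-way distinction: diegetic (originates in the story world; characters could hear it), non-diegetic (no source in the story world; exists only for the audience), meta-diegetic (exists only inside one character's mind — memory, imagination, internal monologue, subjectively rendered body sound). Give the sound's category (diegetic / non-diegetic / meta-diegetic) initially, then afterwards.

Initially: it's Beatrix's subjective body sound, inaudible to Esperanza → meta-diegetic.
Afterwards: detached from Beatrix and playing as sourceless score over a scene she isn't in — for the audience only → non-diegetic.

meta-diegetic, non-diegetic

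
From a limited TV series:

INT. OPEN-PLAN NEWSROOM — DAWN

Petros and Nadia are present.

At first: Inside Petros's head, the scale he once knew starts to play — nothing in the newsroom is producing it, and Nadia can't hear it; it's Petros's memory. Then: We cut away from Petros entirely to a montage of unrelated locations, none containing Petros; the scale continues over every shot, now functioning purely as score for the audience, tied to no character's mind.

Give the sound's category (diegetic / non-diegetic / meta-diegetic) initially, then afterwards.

Initially: the music lives inside Petros's mind alone; Nadia can't hear it → meta-diegetic.
Afterwards: once it plays over shots Petros isn't in, detached from any character's subjectivity, it's conventional underscore → non-diegetic.

meta-diegetic, non-diegetic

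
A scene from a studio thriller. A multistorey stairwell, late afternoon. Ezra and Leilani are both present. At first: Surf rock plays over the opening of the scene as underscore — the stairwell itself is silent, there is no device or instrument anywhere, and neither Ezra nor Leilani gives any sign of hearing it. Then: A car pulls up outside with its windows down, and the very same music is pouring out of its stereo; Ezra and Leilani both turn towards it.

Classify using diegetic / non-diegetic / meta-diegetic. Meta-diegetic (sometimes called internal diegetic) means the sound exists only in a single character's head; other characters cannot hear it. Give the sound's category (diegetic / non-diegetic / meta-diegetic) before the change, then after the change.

non-diegetic, diegetic

Before the change: no in-world source exists and no character can hear it — underscore → non-diegetic.
After the change: the car stereo is now a real source in the story world and the characters hear it → diegetic.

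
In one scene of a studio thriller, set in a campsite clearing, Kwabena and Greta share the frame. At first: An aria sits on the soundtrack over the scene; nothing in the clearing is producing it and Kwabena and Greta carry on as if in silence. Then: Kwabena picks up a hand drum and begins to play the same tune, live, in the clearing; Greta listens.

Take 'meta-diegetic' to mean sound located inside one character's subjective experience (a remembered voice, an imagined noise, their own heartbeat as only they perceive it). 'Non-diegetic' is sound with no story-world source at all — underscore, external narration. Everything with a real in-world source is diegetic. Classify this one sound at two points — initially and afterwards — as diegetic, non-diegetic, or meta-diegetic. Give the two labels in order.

non-diegetic, diegetic

Initially: no in-world source exists and no character can hear it — underscore → non-diegetic.
Afterwards: a hand drum is now a real source in the story world and the characters hear it → diegetic.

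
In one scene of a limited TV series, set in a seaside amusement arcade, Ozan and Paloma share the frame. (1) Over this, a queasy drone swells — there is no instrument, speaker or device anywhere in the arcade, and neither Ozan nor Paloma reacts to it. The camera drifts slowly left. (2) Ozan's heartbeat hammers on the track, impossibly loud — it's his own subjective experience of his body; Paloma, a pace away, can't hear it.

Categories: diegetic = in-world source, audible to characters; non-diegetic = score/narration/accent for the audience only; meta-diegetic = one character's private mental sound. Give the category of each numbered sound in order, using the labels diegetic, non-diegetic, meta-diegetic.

non-diegetic, meta-diegetic

(1) is non-diegetic: nothing in the arcade produces it and the characters don't hear it — pure soundtrack.
(2) is meta-diegetic: a subjective body sound — Ozan's private perception, inaudible to Paloma.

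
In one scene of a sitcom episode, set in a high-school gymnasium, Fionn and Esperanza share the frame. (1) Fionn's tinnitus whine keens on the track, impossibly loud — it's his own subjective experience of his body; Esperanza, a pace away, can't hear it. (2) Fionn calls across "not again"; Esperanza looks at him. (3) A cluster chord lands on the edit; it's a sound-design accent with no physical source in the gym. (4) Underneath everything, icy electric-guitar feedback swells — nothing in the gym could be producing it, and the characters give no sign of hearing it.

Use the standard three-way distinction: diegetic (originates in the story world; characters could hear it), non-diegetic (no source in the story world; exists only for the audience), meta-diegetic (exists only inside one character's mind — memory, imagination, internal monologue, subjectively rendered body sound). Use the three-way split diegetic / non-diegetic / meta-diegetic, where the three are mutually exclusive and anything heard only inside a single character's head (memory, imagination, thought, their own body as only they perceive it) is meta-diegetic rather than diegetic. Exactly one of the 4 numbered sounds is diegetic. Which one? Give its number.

(1) is meta-diegetic: a subjective body sound — Fionn's private perception, inaudible to Esperanza.
Sound (2): Fionn is a character speaking aloud in the scene, so diegetic.
(3) an editorial stinger — it belongs to the cut, not the story world → non-diegetic.
Sound (4): score with no on-screen or off-screen source; it exists for the audience alone, so non-diegetic.
Only (2) is diegetic.

2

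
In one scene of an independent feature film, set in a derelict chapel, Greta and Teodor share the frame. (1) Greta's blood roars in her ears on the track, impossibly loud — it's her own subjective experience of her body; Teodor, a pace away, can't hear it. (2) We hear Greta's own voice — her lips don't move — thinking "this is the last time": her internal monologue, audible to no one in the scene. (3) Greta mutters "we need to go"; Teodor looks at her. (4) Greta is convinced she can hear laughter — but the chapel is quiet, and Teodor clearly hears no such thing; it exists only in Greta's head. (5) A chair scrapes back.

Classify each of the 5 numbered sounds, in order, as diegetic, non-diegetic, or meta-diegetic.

meta-diegetic, meta-diegetic, diegetic, meta-diegetic, diegetic

(1) point-of-audition from inside Greta's body; not a sound in the room → meta-diegetic.
(2) Greta's thought-voice: a private mental sound no other character can hear → meta-diegetic.
(3) is diegetic: on-screen dialogue — Greta speaks and Teodor is there to hear.
(4) is meta-diegetic: Greta alone 'hears' it — an imagined sound, not present in the space.
(5) is diegetic: the sound comes from a chair physically present in the location.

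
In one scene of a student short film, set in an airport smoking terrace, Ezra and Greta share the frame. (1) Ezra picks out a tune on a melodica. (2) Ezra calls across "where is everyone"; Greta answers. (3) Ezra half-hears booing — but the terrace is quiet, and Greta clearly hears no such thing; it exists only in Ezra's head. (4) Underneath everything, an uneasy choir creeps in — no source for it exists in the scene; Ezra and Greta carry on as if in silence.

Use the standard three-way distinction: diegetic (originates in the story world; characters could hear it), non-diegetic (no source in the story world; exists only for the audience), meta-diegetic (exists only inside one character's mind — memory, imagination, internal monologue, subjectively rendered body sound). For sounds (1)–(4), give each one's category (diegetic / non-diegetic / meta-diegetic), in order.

diegetic, diegetic, meta-diegetic, non-diegetic

Sound (1): Ezra is producing the music live, in the story world, so diegetic.
(2) is diegetic: on-screen dialogue — Ezra speaks and Greta is there to hear.
(3) the sound is imagined by Ezra; nothing in the story world is producing it and Greta can't hear it → meta-diegetic.
(4) is non-diegetic: score with no on-screen or off-screen source; it exists for the audience alone.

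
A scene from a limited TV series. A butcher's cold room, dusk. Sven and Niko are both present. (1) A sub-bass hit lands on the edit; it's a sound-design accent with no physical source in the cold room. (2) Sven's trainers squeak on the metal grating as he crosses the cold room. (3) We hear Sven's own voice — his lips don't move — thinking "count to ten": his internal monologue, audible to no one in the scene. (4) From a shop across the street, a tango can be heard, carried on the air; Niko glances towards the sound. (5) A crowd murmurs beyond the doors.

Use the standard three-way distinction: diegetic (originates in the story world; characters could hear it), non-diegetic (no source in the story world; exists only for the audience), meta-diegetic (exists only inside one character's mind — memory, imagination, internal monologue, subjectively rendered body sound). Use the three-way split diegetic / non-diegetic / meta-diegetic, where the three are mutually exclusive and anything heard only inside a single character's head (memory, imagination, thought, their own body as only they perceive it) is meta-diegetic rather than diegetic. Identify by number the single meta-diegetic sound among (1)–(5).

3

(1) an editorial stinger — it belongs to the cut, not the story world → non-diegetic.
(2) is diegetic: it's the physical sound of Sven moving in the space.
(3) Sven's thought-voice: a private mental sound no other character can hear → meta-diegetic.
Sound (4): it's coming from a shop across the street — a location within the story world — and Niko reacts, so diegetic.
(5) ambient/room sound belonging to the story's physical space → diegetic.
Only (3) is meta-diegetic.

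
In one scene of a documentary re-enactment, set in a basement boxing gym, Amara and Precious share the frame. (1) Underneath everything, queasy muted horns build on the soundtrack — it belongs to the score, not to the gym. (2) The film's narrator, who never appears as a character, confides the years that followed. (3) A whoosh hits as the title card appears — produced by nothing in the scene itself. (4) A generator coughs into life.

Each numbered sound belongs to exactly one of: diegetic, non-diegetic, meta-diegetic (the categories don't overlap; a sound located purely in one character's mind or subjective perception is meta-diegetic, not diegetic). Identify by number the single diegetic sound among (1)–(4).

(1) is non-diegetic: nothing in the gym produces it and the characters don't hear it — pure soundtrack.
(2) commentary laid over the scene from outside the fiction → non-diegetic.
(3) is non-diegetic: nothing in the scene produces it; it's an accent added for the audience.
(4) an in-world source (a generator); characters could hear it → diegetic.
Only (4) is diegetic.

4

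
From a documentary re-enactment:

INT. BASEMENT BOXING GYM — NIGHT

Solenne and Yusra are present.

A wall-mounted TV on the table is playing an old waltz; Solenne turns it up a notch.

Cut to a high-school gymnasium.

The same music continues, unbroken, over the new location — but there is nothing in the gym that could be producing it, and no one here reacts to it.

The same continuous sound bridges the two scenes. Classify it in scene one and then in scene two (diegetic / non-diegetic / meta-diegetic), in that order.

Scene one: a wall-mounted TV is an on-screen source and Solenne reacts to it → diegetic.
Scene two: there is no source in the gym and no one hears it — it's now underscore → non-diegetic.

diegetic, non-diegetic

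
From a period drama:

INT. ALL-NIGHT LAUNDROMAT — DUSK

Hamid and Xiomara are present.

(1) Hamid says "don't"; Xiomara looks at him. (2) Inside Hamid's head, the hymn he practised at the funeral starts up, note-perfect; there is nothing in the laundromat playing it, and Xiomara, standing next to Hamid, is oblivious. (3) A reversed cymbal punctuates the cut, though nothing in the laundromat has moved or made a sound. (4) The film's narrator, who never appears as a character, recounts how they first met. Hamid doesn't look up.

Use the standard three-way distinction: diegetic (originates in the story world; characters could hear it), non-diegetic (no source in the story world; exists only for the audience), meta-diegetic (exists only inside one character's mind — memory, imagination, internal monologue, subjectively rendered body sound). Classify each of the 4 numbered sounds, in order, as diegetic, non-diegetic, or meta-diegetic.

(1) is diegetic: on-screen dialogue — Hamid speaks and Xiomara is there to hear.
(2) is meta-diegetic: the music is a memory playing inside Hamid's mind alone; no real-world source, Xiomara can't hear it.
Sound (3): an editorial stinger — it belongs to the cut, not the story world, so non-diegetic.
Sound (4): external voice-over — not a character, not heard by anyone in the scene, so non-diegetic.

diegetic, meta-diegetic, non-diegetic, non-diegetic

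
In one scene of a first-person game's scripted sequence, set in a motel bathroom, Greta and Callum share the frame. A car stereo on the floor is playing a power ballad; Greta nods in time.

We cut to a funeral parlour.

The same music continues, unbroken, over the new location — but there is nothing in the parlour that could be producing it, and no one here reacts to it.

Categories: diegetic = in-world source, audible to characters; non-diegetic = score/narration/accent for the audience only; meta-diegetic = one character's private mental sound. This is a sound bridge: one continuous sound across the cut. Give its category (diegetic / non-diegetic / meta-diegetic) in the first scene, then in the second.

Scene one: a car stereo is an on-screen source and Greta reacts to it → diegetic.
Scene two: there is no source in the parlour and no one hears it — it's now underscore → non-diegetic.

diegetic, non-diegetic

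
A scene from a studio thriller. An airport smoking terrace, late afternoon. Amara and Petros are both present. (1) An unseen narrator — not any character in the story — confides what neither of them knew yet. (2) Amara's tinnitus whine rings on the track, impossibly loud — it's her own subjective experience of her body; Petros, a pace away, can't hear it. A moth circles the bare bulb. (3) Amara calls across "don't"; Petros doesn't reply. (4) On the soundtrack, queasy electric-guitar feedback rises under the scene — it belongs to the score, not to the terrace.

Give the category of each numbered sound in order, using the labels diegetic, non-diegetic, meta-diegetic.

non-diegetic, meta-diegetic, diegetic, non-diegetic

(1) is non-diegetic: external voice-over — not a character, not heard by anyone in the scene.
(2) is meta-diegetic: point-of-audition from inside Amara's body; not a sound in the room.
Sound (3): on-screen dialogue — Amara speaks and Petros is there to hear, so diegetic.
(4) is non-diegetic: it has no source in the story world and no character can hear it — it's underscore.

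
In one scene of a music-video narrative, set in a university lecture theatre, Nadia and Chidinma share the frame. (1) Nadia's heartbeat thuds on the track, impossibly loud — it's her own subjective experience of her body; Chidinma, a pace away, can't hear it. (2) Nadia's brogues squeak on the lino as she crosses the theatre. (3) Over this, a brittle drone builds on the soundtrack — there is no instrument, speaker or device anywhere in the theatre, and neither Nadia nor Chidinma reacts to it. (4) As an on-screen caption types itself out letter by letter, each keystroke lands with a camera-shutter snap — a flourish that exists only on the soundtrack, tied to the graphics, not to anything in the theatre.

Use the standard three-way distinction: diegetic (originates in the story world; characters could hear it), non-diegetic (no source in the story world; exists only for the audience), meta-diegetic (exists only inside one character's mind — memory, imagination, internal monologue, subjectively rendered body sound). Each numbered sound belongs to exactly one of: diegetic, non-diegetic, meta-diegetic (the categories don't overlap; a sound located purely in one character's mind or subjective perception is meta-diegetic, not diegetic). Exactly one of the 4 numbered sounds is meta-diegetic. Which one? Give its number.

1

(1) it's Nadia's internal bodily sensation rendered as sound; only Nadia 'hears' it → meta-diegetic.
(2) it's the physical sound of Nadia moving in the space → diegetic.
(3) is non-diegetic: it has no source in the story world and no character can hear it — it's underscore.
Sound (4): it accompanies on-screen graphics, not anything inside the story world, so non-diegetic.
Only (1) is meta-diegetic.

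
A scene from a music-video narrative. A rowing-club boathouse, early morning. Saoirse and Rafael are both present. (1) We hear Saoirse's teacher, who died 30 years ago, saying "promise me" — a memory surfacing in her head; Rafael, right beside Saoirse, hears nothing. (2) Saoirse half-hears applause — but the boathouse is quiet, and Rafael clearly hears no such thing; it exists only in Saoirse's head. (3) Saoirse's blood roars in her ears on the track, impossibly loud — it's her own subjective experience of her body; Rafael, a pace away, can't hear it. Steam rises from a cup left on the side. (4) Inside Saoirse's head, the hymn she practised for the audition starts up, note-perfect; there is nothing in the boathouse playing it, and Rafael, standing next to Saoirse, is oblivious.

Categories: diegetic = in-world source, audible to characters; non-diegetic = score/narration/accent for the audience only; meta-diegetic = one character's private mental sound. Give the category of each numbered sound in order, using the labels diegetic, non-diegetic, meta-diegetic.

meta-diegetic, meta-diegetic, meta-diegetic, meta-diegetic

Sound (1): it's Saoirse's recollection rendered as sound; the other character can't hear it, so meta-diegetic.
(2) is meta-diegetic: Saoirse alone 'hears' it — an imagined sound, not present in the space.
Sound (3): a subjective body sound — Saoirse's private perception, inaudible to Rafael, so meta-diegetic.
Sound (4): it lives in Saoirse's subjectivity, not in the boathouse, so meta-diegetic.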